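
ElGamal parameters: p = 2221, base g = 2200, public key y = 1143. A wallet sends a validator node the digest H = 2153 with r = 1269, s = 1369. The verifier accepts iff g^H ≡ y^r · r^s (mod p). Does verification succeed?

Left side g^H mod p:
2200^2 = 4840000 ≡ 441
2200^4 ≡ 441^2 = 194481 ≡ 1254
2200^8 ≡ 1254^2 = 1572516 ≡ 48
2200^16 ≡ 48^2 = 2304 ≡ 83
2200^32 ≡ 83^2 = 6889 ≡ 226
2200^64 ≡ 226^2 = 51076 ≡ 2214
2200^128 ≡ 2214^2 = 4901796 ≡ 49
2200^256 ≡ 49^2 = 2401 ≡ 180
2200^512 ≡ 180^2 = 32400 ≡ 1306
2200^1024 ≡ 1306^2 = 1705636 ≡ 2129
2200^2048 ≡ 2129^2 = 4532641 ≡ 1801
2153 = 2048 + 64 + 32 + 8 + 1, so 2200^2153 ≡ 1801·2214·226·48·2200 ≡ 356 (mod 2221)
Right side y^r · r^s mod p:
1143^2 = 1306449 ≡ 501
1143^4 ≡ 501^2 = 251001 ≡ 28
1143^8 ≡ 28^2 = 784
1143^16 ≡ 784^2 = 614656 ≡ 1660
1143^32 ≡ 1660^2 = 2755600 ≡ 1560
1143^64 ≡ 1560^2 = 2433600 ≡ 1605
1143^128 ≡ 1605^2 = 2576025 ≡ 1886
1143^256 ≡ 1886^2 = 3556996 ≡ 1175
1143^512 ≡ 1175^2 = 1380625 ≡ 1384
1143^1024 ≡ 1384^2 = 1915456 ≡ 954
1269 = 1024 + 128 + 64 + 32 + 16 + 4 + 1, so 1143^1269 ≡ 954·1886·1605·1560·1660·28·1143 ≡ 1688 (mod 2221)
1269^2 = 1610361 ≡ 136
1269^4 ≡ 136^2 = 18496 ≡ 728
1269^8 ≡ 728^2 = 529984 ≡ 1386
1269^16 ≡ 1386^2 = 1920996 ≡ 2052
1269^32 ≡ 2052^2 = 4210704 ≡ 1909
1269^64 ≡ 1909^2 = 3644281 ≡ 1841
1269^128 ≡ 1841^2 = 3389281 ≡ 35
1269^256 ≡ 35^2 = 1225
1269^512 ≡ 1225^2 = 1500625 ≡ 1450
1269^1024 ≡ 1450^2 = 2102500 ≡ 1434
1369 = 1024 + 256 + 64 + 16 + 8 + 1, so 1269^1369 ≡ 1434·1225·1841·2052·1386·1269 ≡ 631 (mod 2221)
1688·631 = 1065128 ≡ 1269 (mod 2221)
356 ≠ 1269, so verification fails.

fails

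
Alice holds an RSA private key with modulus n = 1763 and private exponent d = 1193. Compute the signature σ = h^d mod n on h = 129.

h^2 ≡ 129^2 = 16641 ≡ 774
h^4 ≡ 774^2 = 599076 ≡ 1419
h^8 ≡ 1419^2 = 2013561 ≡ 215
h^16 ≡ 215^2 = 46225 ≡ 387
h^32 ≡ 387^2 = 149769 ≡ 1677
h^64 ≡ 1677^2 = 2812329 ≡ 344
h^128 ≡ 344^2 = 118336 ≡ 215
h^256 ≡ 215^2 = 46225 ≡ 387
h^512 ≡ 387^2 = 149769 ≡ 1677
h^1024 ≡ 1677^2 = 2812329 ≡ 344
1193 = 1024 + 128 + 32 + 8 + 1, so h^1193 ≡ 344·215·1677·215·129 ≡ 1247 (mod 1763)

1247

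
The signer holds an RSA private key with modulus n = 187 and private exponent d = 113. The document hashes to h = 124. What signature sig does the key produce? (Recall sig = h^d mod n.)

Squares mod 187: h^1≡124, h^2≡42, h^4≡81, h^8≡16, h^16≡69, h^32≡86, h^64≡103
113 = 64 + 32 + 16 + 1, so h^113 ≡ 103·86·69·124 ≡ 5 (mod 187)

5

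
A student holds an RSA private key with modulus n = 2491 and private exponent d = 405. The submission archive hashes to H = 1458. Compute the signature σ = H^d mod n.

988

H^2 ≡ 1458^2 = 2125764 ≡ 941
H^4 ≡ 941^2 = 885481 ≡ 1176
H^8 ≡ 1176^2 = 1382976 ≡ 471
H^16 ≡ 471^2 = 221841 ≡ 142
H^32 ≡ 142^2 = 20164 ≡ 236
H^64 ≡ 236^2 = 55696 ≡ 894
H^128 ≡ 894^2 = 799236 ≡ 2116
H^256 ≡ 2116^2 = 4477456 ≡ 1129
405 = 256 + 128 + 16 + 4 + 1, so H^405 ≡ 1129·2116·142·1176·1458 ≡ 988 (mod 2491)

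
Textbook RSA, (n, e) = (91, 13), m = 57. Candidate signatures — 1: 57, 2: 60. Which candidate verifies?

1

Candidate 1: 57^2 = 3249 ≡ 64; 57^4 ≡ 64^2 = 4096 ≡ 1; 57^8 ≡ 1^2 = 1; 13 = 8 + 4 + 1, so 57^13 ≡ 1·1·57 ≡ 57 (mod 91)
  → matches m = 57
Candidate 2: 60^2 = 3600 ≡ 51; 60^4 ≡ 51^2 = 2601 ≡ 53; 60^8 ≡ 53^2 = 2809 ≡ 79; 13 = 8 + 4 + 1, so 60^13 ≡ 79·53·60 ≡ 60 (mod 91)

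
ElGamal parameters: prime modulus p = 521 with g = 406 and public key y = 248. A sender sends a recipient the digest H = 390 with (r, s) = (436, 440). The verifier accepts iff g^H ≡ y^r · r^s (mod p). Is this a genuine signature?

forged

Left side g^H mod p:
Squares mod 521: 406^1≡406, 406^2≡200, 406^4≡404, 406^8≡143, 406^16≡130, 406^32≡228, 406^64≡405, 406^128≡431, 406^256≡285
390 = 256 + 128 + 4 + 2, so 406^390 ≡ 285·431·404·200 ≡ 286 (mod 521)
Right side y^r · r^s mod p:
Squares mod 521: 248^1≡248, 248^2≡26, 248^4≡155, 248^8≡59, 248^16≡355, 248^32≡464, 248^64≡123, 248^128≡20, 248^256≡400
436 = 256 + 128 + 32 + 16 + 4, so 248^436 ≡ 400·20·464·355·155 ≡ 117 (mod 521)
Squares mod 521: 436^1≡436, 436^2≡452, 436^4≡72, 436^8≡495, 436^16≡155, 436^32≡59, 436^64≡355, 436^128≡464, 436^256≡123
440 = 256 + 128 + 32 + 16 + 8, so 436^440 ≡ 123·464·59·155·495 ≡ 324 (mod 521)
117·324 = 37908 ≡ 396 (mod 521)
286 ≠ 396, so verification fails.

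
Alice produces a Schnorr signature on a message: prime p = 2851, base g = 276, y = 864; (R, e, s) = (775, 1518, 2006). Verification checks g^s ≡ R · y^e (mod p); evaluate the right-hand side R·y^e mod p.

864^2 = 746496 ≡ 2385
864^4 ≡ 2385^2 = 5688225 ≡ 480
864^8 ≡ 480^2 = 230400 ≡ 2320
864^16 ≡ 2320^2 = 5382400 ≡ 2563
864^32 ≡ 2563^2 = 6568969 ≡ 265
864^64 ≡ 265^2 = 70225 ≡ 1801
864^128 ≡ 1801^2 = 3243601 ≡ 2014
864^256 ≡ 2014^2 = 4056196 ≡ 2074
864^512 ≡ 2074^2 = 4301476 ≡ 2168
864^1024 ≡ 2168^2 = 4700224 ≡ 1776
1518 = 1024 + 256 + 128 + 64 + 32 + 8 + 4 + 2, so 864^1518 ≡ 1776·2074·2014·1801·265·2320·480·2385 ≡ 926 (mod 2851)
R · y^e ≡ 775·926 = 717650 ≡ 2049 (mod 2851)

2049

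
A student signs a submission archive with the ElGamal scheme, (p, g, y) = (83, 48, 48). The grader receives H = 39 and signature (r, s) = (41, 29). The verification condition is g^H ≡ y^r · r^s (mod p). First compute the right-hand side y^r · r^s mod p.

29

48^41 mod 83 = 1
41^29 mod 83 = 29
y^r · r^s ≡ 1·29 = 29 ≡ 29 (mod 83)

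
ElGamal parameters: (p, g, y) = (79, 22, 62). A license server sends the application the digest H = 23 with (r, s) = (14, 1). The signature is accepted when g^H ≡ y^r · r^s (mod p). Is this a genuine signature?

forged

Left side g^H mod p:
Squares mod 79: 22^1≡22, 22^2≡10, 22^4≡21, 22^8≡46, 22^16≡62
23 = 16 + 4 + 2 + 1, so 22^23 ≡ 62·21·10·22 ≡ 65 (mod 79)
Right side y^r · r^s mod p:
Squares mod 79: 62^1≡62, 62^2≡52, 62^4≡18, 62^8≡8
14 = 8 + 4 + 2, so 62^14 ≡ 8·18·52 ≡ 62 (mod 79)
14^1 mod 79 = 14
62·14 = 868 ≡ 78 (mod 79)
65 ≠ 78, so verification fails.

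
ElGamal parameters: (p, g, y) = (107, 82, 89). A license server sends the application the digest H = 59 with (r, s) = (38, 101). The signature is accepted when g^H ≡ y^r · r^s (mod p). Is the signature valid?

valid

Left side g^H mod p:
82^2 = 6724 ≡ 90
82^4 ≡ 90^2 = 8100 ≡ 75
82^8 ≡ 75^2 = 5625 ≡ 61
82^16 ≡ 61^2 = 3721 ≡ 83
82^32 ≡ 83^2 = 6889 ≡ 41
59 = 32 + 16 + 8 + 2 + 1, so 82^59 ≡ 41·83·61·90·82 ≡ 98 (mod 107)
Right side y^r · r^s mod p:
89^2 = 7921 ≡ 3
89^4 ≡ 3^2 = 9
89^8 ≡ 9^2 = 81
89^16 ≡ 81^2 = 6561 ≡ 34
89^32 ≡ 34^2 = 1156 ≡ 86
38 = 32 + 4 + 2, so 89^38 ≡ 86·9·3 ≡ 75 (mod 107)
38^2 = 1444 ≡ 53
38^4 ≡ 53^2 = 2809 ≡ 27
38^8 ≡ 27^2 = 729 ≡ 87
38^16 ≡ 87^2 = 7569 ≡ 79
38^32 ≡ 79^2 = 6241 ≡ 35
38^64 ≡ 35^2 = 1225 ≡ 48
101 = 64 + 32 + 4 + 1, so 38^101 ≡ 48·35·27·38 ≡ 17 (mod 107)
75·17 = 1275 ≡ 98 (mod 107)
98 ≡ 98 (mod 107), so the signature is genuine.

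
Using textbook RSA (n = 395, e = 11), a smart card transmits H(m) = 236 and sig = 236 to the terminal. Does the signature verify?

verifies

sig^2 ≡ 236^2 = 55696 ≡ 1
sig^4 ≡ 1^2 = 1
sig^8 ≡ 1^2 = 1
11 = 8 + 2 + 1, so sig^11 ≡ 1·1·236 ≡ 236 (mod 395)
236 = H(m), so the signature checks out.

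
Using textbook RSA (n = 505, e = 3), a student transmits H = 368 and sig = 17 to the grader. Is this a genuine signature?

genuine

sig^3 mod 505 = 368
sig^3 mod 505 = 368 matches H.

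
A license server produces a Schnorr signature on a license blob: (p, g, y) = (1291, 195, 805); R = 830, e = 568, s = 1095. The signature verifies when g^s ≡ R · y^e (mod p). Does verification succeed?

passes

g^s mod p:
Squares mod 1291: 195^1≡195, 195^2≡586, 195^4≡1281, 195^8≡100, 195^16≡963, 195^32≡431, 195^64≡1148, 195^128≡1084, 195^256≡246, 195^512≡1130, 195^1024≡101
1095 = 1024 + 64 + 4 + 2 + 1, so 195^1095 ≡ 101·1148·1281·586·195 ≡ 1200 (mod 1291)
R · y^e mod p:
Squares mod 1291: 805^1≡805, 805^2≡1234, 805^4≡667, 805^8≡785, 805^16≡418, 805^32≡439, 805^64≡362, 805^128≡653, 805^256≡379, 805^512≡340
568 = 512 + 32 + 16 + 8, so 805^568 ≡ 340·439·418·785 ≡ 17 (mod 1291)
830·17 = 14110 ≡ 1200 (mod 1291)
1200 ≡ 1200 (mod 1291); signature holds.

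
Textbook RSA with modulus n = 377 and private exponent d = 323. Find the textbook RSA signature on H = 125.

Squares mod 377: H^1≡125, H^2≡168, H^4≡326, H^8≡339, H^16≡313, H^32≡326, H^64≡339, H^128≡313, H^256≡326
323 = 256 + 64 + 2 + 1, so H^323 ≡ 326·339·168·125 ≡ 96 (mod 377)

96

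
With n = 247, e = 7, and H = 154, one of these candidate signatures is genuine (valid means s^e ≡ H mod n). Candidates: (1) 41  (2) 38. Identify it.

Candidate 1: 41^2 = 1681 ≡ 199; 41^4 ≡ 199^2 = 39601 ≡ 81; 7 = 4 + 2 + 1, so 41^7 ≡ 81·199·41 ≡ 154 (mod 247)
  → matches H = 154
Candidate 2: 38^2 = 1444 ≡ 209; 38^4 ≡ 209^2 = 43681 ≡ 209; 7 = 4 + 2 + 1, so 38^7 ≡ 209·209·38 ≡ 38 (mod 247)

1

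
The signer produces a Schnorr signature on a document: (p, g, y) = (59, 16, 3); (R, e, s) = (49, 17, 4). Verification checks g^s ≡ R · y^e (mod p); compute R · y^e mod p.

46

Squares mod 59: 3^1≡3, 3^2≡9, 3^4≡22, 3^8≡12, 3^16≡26
17 = 16 + 1, so 3^17 ≡ 26·3 ≡ 19 (mod 59)
R · y^e ≡ 49·19 = 931 ≡ 46 (mod 59)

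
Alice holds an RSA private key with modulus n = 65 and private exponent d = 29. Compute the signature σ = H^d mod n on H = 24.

59

H^2 ≡ 24^2 = 576 ≡ 56
H^4 ≡ 56^2 = 3136 ≡ 16
H^8 ≡ 16^2 = 256 ≡ 61
H^16 ≡ 61^2 = 3721 ≡ 16
29 = 16 + 8 + 4 + 1, so H^29 ≡ 16·61·16·24 ≡ 59 (mod 65)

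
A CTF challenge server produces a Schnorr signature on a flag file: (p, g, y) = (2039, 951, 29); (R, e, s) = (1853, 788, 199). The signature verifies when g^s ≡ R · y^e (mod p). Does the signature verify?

g^s mod p:
951^2 = 904401 ≡ 1124
951^4 ≡ 1124^2 = 1263376 ≡ 1235
951^8 ≡ 1235^2 = 1525225 ≡ 53
951^16 ≡ 53^2 = 2809 ≡ 770
951^32 ≡ 770^2 = 592900 ≡ 1590
951^64 ≡ 1590^2 = 2528100 ≡ 1779
951^128 ≡ 1779^2 = 3164841 ≡ 313
199 = 128 + 64 + 4 + 2 + 1, so 951^199 ≡ 313·1779·1235·1124·951 ≡ 1483 (mod 2039)
R · y^e mod p:
29^2 = 841
29^4 ≡ 841^2 = 707281 ≡ 1787
29^8 ≡ 1787^2 = 3193369 ≡ 295
29^16 ≡ 295^2 = 87025 ≡ 1387
29^32 ≡ 1387^2 = 1923769 ≡ 992
29^64 ≡ 992^2 = 984064 ≡ 1266
29^128 ≡ 1266^2 = 1602756 ≡ 102
29^256 ≡ 102^2 = 10404 ≡ 209
29^512 ≡ 209^2 = 43681 ≡ 862
788 = 512 + 256 + 16 + 4, so 29^788 ≡ 862·209·1387·1787 ≡ 1165 (mod 2039)
1853·1165 = 2158745 ≡ 1483 (mod 2039)
1483 ≡ 1483 (mod 2039); signature holds.

verifies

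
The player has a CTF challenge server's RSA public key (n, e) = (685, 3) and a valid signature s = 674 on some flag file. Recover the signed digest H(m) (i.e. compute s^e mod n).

39

s^2 ≡ 674^2 = 454276 ≡ 121
3 = 2 + 1, so s^3 ≡ 121·674 ≡ 39 (mod 685)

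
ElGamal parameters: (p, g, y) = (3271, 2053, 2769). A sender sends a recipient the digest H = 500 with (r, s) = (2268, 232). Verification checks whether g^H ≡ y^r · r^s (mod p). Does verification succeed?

passes

Left side g^H mod p:
Squares mod 3271: 2053^1≡2053, 2053^2≡1761, 2053^4≡213, 2053^8≡2846, 2053^16≡720, 2053^32≡1582, 2053^64≡409, 2053^128≡460, 2053^256≡2256
500 = 256 + 128 + 64 + 32 + 16 + 4, so 2053^500 ≡ 2256·460·409·1582·720·213 ≡ 2957 (mod 3271)
Right side y^r · r^s mod p:
Squares mod 3271: 2769^1≡2769, 2769^2≡137, 2769^4≡2414, 2769^8≡1745, 2769^16≡2995, 2769^32≡943, 2769^64≡2808, 2769^128≡1754, 2769^256≡1776, 2769^512≡932, 2769^1024≡1809, 2769^2048≡1481
2268 = 2048 + 128 + 64 + 16 + 8 + 4, so 2769^2268 ≡ 1481·1754·2808·2995·1745·2414 ≡ 2719 (mod 3271)
Squares mod 3271: 2268^1≡2268, 2268^2≡1812, 2268^4≡2531, 2268^8≡1343, 2268^16≡1328, 2268^32≡515, 2268^64≡274, 2268^128≡3114
232 = 128 + 64 + 32 + 8, so 2268^232 ≡ 3114·274·515·1343 ≡ 1482 (mod 3271)
2719·1482 = 4029558 ≡ 2957 (mod 3271)
2957 ≡ 2957 (mod 3271), so the signature is genuine.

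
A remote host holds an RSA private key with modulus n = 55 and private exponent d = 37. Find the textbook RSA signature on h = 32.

32

Squares mod 55: h^1≡32, h^2≡34, h^4≡1, h^8≡1, h^16≡1, h^32≡1
37 = 32 + 4 + 1, so h^37 ≡ 1·1·32 ≡ 32 (mod 55)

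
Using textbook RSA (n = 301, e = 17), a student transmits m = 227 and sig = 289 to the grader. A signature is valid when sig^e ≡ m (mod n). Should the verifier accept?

reject

sig^17 mod 301 = 228
sig^17 mod 301 = 228, but m = 227.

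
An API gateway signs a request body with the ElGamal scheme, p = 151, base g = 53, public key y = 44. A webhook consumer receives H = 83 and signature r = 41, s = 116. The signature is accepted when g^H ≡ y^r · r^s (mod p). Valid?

Left side g^H mod p:
53^2 = 2809 ≡ 91
53^4 ≡ 91^2 = 8281 ≡ 127
53^8 ≡ 127^2 = 16129 ≡ 123
53^16 ≡ 123^2 = 15129 ≡ 29
53^32 ≡ 29^2 = 841 ≡ 86
53^64 ≡ 86^2 = 7396 ≡ 148
83 = 64 + 16 + 2 + 1, so 53^83 ≡ 148·29·91·53 ≡ 28 (mod 151)
Right side y^r · r^s mod p:
44^2 = 1936 ≡ 124
44^4 ≡ 124^2 = 15376 ≡ 125
44^8 ≡ 125^2 = 15625 ≡ 72
44^16 ≡ 72^2 = 5184 ≡ 50
44^32 ≡ 50^2 = 2500 ≡ 84
41 = 32 + 8 + 1, so 44^41 ≡ 84·72·44 ≡ 50 (mod 151)
41^2 = 1681 ≡ 20
41^4 ≡ 20^2 = 400 ≡ 98
41^8 ≡ 98^2 = 9604 ≡ 91
41^16 ≡ 91^2 = 8281 ≡ 127
41^32 ≡ 127^2 = 16129 ≡ 123
41^64 ≡ 123^2 = 15129 ≡ 29
116 = 64 + 32 + 16 + 4, so 41^116 ≡ 29·123·127·98 ≡ 127 (mod 151)
50·127 = 6350 ≡ 8 (mod 151)
28 ≠ 8, so verification fails.

no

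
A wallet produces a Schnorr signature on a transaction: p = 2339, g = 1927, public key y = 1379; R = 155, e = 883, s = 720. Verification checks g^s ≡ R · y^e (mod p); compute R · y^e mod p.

1859

1379^2 = 1901641 ≡ 34
1379^4 ≡ 34^2 = 1156
1379^8 ≡ 1156^2 = 1336336 ≡ 767
1379^16 ≡ 767^2 = 588289 ≡ 1200
1379^32 ≡ 1200^2 = 1440000 ≡ 1515
1379^64 ≡ 1515^2 = 2295225 ≡ 666
1379^128 ≡ 666^2 = 443556 ≡ 1485
1379^256 ≡ 1485^2 = 2205225 ≡ 1887
1379^512 ≡ 1887^2 = 3560769 ≡ 811
883 = 512 + 256 + 64 + 32 + 16 + 2 + 1, so 1379^883 ≡ 811·1887·666·1515·1200·34·1379 ≡ 2185 (mod 2339)
R · y^e ≡ 155·2185 = 338675 ≡ 1859 (mod 2339)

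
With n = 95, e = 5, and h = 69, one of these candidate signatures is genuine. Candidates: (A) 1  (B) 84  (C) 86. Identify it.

B

Candidate A: Squares mod 95: 1^1≡1, 1^2≡1, 1^4≡1; 5 = 4 + 1, so 1^5 ≡ 1·1 ≡ 1 (mod 95)
Candidate B: Squares mod 95: 84^1≡84, 84^2≡26, 84^4≡11; 5 = 4 + 1, so 84^5 ≡ 11·84 ≡ 69 (mod 95)
  → matches h = 69
Candidate C: Squares mod 95: 86^1≡86, 86^2≡81, 86^4≡6; 5 = 4 + 1, so 86^5 ≡ 6·86 ≡ 41 (mod 95)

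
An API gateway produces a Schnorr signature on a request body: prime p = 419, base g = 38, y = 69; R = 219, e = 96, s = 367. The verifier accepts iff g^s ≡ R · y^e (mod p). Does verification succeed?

fails

g^s mod p:
38^2 = 1444 ≡ 187
38^4 ≡ 187^2 = 34969 ≡ 192
38^8 ≡ 192^2 = 36864 ≡ 411
38^16 ≡ 411^2 = 168921 ≡ 64
38^32 ≡ 64^2 = 4096 ≡ 325
38^64 ≡ 325^2 = 105625 ≡ 37
38^128 ≡ 37^2 = 1369 ≡ 112
38^256 ≡ 112^2 = 12544 ≡ 393
367 = 256 + 64 + 32 + 8 + 4 + 2 + 1, so 38^367 ≡ 393·37·325·411·192·187·38 ≡ 291 (mod 419)
R · y^e mod p:
69^2 = 4761 ≡ 152
69^4 ≡ 152^2 = 23104 ≡ 59
69^8 ≡ 59^2 = 3481 ≡ 129
69^16 ≡ 129^2 = 16641 ≡ 300
69^32 ≡ 300^2 = 90000 ≡ 334
69^64 ≡ 334^2 = 111556 ≡ 102
96 = 64 + 32, so 69^96 ≡ 102·334 ≡ 129 (mod 419)
219·129 = 28251 ≡ 178 (mod 419)
291 ≠ 178; the check fails.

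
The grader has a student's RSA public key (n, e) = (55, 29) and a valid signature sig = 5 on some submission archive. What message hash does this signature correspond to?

Squares mod 55: sig^1≡5, sig^2≡25, sig^4≡20, sig^8≡15, sig^16≡5
29 = 16 + 8 + 4 + 1, so sig^29 ≡ 5·15·20·5 ≡ 20 (mod 55)

20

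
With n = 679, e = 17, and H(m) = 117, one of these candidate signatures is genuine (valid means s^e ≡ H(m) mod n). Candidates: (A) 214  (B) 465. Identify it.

B

Candidate A: 214^2 = 45796 ≡ 303; 214^4 ≡ 303^2 = 91809 ≡ 144; 214^8 ≡ 144^2 = 20736 ≡ 366; 214^16 ≡ 366^2 = 133956 ≡ 193; 17 = 16 + 1, so 214^17 ≡ 193·214 ≡ 562 (mod 679)
Candidate B: 465^2 = 216225 ≡ 303; 465^4 ≡ 303^2 = 91809 ≡ 144; 465^8 ≡ 144^2 = 20736 ≡ 366; 465^16 ≡ 366^2 = 133956 ≡ 193; 17 = 16 + 1, so 465^17 ≡ 193·465 ≡ 117 (mod 679)
  → matches H(m) = 117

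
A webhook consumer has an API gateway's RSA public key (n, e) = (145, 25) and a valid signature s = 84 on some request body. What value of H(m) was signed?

s^2 ≡ 84^2 = 7056 ≡ 96
s^4 ≡ 96^2 = 9216 ≡ 81
s^8 ≡ 81^2 = 6561 ≡ 36
s^16 ≡ 36^2 = 1296 ≡ 136
25 = 16 + 8 + 1, so s^25 ≡ 136·36·84 ≡ 44 (mod 145)

44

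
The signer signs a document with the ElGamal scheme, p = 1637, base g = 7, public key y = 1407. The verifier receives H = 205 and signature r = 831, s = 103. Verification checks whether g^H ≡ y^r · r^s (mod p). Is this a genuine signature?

genuine

Left side g^H mod p:
7^205 mod 1637 = 993
Right side y^r · r^s mod p:
1407^831 mod 1637 = 633
831^103 mod 1637 = 405
633·405 = 256365 ≡ 993 (mod 1637)
993 ≡ 993 (mod 1637), so the signature is genuine.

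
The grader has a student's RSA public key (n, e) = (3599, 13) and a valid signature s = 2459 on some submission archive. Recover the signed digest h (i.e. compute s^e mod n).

s^2 ≡ 2459^2 = 6046681 ≡ 361
s^4 ≡ 361^2 = 130321 ≡ 757
s^8 ≡ 757^2 = 573049 ≡ 808
13 = 8 + 4 + 1, so s^13 ≡ 808·757·2459 ≡ 415 (mod 3599)

415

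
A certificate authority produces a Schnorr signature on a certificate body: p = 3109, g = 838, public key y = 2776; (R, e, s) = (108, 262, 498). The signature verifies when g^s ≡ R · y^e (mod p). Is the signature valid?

g^s mod p:
838^2 = 702244 ≡ 2719
838^4 ≡ 2719^2 = 7392961 ≡ 2868
838^8 ≡ 2868^2 = 8225424 ≡ 2119
838^16 ≡ 2119^2 = 4490161 ≡ 765
838^32 ≡ 765^2 = 585225 ≡ 733
838^64 ≡ 733^2 = 537289 ≡ 2541
838^128 ≡ 2541^2 = 6456681 ≡ 2397
838^256 ≡ 2397^2 = 5745609 ≡ 177
498 = 256 + 128 + 64 + 32 + 16 + 2, so 838^498 ≡ 177·2397·2541·733·765·2719 ≡ 122 (mod 3109)
R · y^e mod p:
2776^2 = 7706176 ≡ 2074
2776^4 ≡ 2074^2 = 4301476 ≡ 1729
2776^8 ≡ 1729^2 = 2989441 ≡ 1692
2776^16 ≡ 1692^2 = 2862864 ≡ 2584
2776^32 ≡ 2584^2 = 6677056 ≡ 2033
2776^64 ≡ 2033^2 = 4133089 ≡ 1228
2776^128 ≡ 1228^2 = 1507984 ≡ 119
2776^256 ≡ 119^2 = 14161 ≡ 1725
262 = 256 + 4 + 2, so 2776^262 ≡ 1725·1729·2074 ≡ 289 (mod 3109)
108·289 = 31212 ≡ 122 (mod 3109)
122 ≡ 122 (mod 3109); signature holds.

valid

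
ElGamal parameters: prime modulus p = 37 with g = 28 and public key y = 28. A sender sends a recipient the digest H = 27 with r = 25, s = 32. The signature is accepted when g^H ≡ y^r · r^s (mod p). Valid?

Left side g^H mod p:
Squares mod 37: 28^1≡28, 28^2≡7, 28^4≡12, 28^8≡33, 28^16≡16
27 = 16 + 8 + 2 + 1, so 28^27 ≡ 16·33·7·28 ≡ 36 (mod 37)
Right side y^r · r^s mod p:
Squares mod 37: 28^1≡28, 28^2≡7, 28^4≡12, 28^8≡33, 28^16≡16
25 = 16 + 8 + 1, so 28^25 ≡ 16·33·28 ≡ 21 (mod 37)
Squares mod 37: 25^1≡25, 25^2≡33, 25^4≡16, 25^8≡34, 25^16≡9, 25^32≡7
25^32 ≡ 7 (mod 37)
21·7 = 147 ≡ 36 (mod 37)
36 ≡ 36 (mod 37), so the signature is genuine.

yes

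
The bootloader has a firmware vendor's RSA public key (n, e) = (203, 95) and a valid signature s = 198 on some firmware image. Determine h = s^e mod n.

74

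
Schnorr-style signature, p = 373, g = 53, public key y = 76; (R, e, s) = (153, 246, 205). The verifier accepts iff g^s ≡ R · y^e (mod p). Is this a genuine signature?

forged

g^s mod p:
Squares mod 373: 53^1≡53, 53^2≡198, 53^4≡39, 53^8≡29, 53^16≡95, 53^32≡73, 53^64≡107, 53^128≡259
205 = 128 + 64 + 8 + 4 + 1, so 53^205 ≡ 259·107·29·39·53 ≡ 99 (mod 373)
R · y^e mod p:
Squares mod 373: 76^1≡76, 76^2≡181, 76^4≡310, 76^8≡239, 76^16≡52, 76^32≡93, 76^64≡70, 76^128≡51
246 = 128 + 64 + 32 + 16 + 4 + 2, so 76^246 ≡ 51·70·93·52·310·181 ≡ 84 (mod 373)
153·84 = 12852 ≡ 170 (mod 373)
99 ≠ 170; the check fails.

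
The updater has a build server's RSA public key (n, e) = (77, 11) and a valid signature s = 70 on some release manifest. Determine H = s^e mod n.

70

Squares mod 77: s^1≡70, s^2≡49, s^4≡14, s^8≡42
11 = 8 + 2 + 1, so s^11 ≡ 42·49·70 ≡ 70 (mod 77)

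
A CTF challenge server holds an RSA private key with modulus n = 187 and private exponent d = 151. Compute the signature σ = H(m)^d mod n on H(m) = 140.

(H(m))^2 ≡ 140^2 = 19600 ≡ 152
(H(m))^4 ≡ 152^2 = 23104 ≡ 103
(H(m))^8 ≡ 103^2 = 10609 ≡ 137
(H(m))^16 ≡ 137^2 = 18769 ≡ 69
(H(m))^32 ≡ 69^2 = 4761 ≡ 86
(H(m))^64 ≡ 86^2 = 7396 ≡ 103
(H(m))^128 ≡ 103^2 = 10609 ≡ 137
151 = 128 + 16 + 4 + 2 + 1, so (H(m))^151 ≡ 137·69·103·152·140 ≡ 30 (mod 187)

30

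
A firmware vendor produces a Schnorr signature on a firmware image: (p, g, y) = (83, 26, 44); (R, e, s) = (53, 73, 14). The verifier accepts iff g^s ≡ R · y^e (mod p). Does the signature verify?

does not verify

g^s mod p:
Squares mod 83: 26^1≡26, 26^2≡12, 26^4≡61, 26^8≡69
14 = 8 + 4 + 2, so 26^14 ≡ 69·61·12 ≡ 44 (mod 83)
R · y^e mod p:
Squares mod 83: 44^1≡44, 44^2≡27, 44^4≡65, 44^8≡75, 44^16≡64, 44^32≡29, 44^64≡11
73 = 64 + 8 + 1, so 44^73 ≡ 11·75·44 ≡ 29 (mod 83)
53·29 = 1537 ≡ 43 (mod 83)
44 ≠ 43; the check fails.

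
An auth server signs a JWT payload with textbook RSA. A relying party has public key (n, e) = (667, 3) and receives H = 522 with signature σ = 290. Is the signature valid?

invalid

σ^2 ≡ 290^2 = 84100 ≡ 58
3 = 2 + 1, so σ^3 ≡ 58·290 ≡ 145 (mod 667)
The recovered value 145 does not match the digest 522.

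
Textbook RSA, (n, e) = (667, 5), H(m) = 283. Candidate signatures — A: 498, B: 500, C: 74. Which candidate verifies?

Candidate A: Squares mod 667: 498^1≡498, 498^2≡547, 498^4≡393; 5 = 4 + 1, so 498^5 ≡ 393·498 ≡ 283 (mod 667)
  → matches H(m) = 283
Candidate B: Squares mod 667: 500^1≡500, 500^2≡542, 500^4≡284; 5 = 4 + 1, so 500^5 ≡ 284·500 ≡ 596 (mod 667)
Candidate C: Squares mod 667: 74^1≡74, 74^2≡140, 74^4≡257; 5 = 4 + 1, so 74^5 ≡ 257·74 ≡ 342 (mod 667)

A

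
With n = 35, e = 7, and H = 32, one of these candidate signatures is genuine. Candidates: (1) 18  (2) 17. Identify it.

Candidate 1: 18^2 = 324 ≡ 9; 18^4 ≡ 9^2 = 81 ≡ 11; 7 = 4 + 2 + 1, so 18^7 ≡ 11·9·18 ≡ 32 (mod 35)
  → matches H = 32
Candidate 2: 17^2 = 289 ≡ 9; 17^4 ≡ 9^2 = 81 ≡ 11; 7 = 4 + 2 + 1, so 17^7 ≡ 11·9·17 ≡ 3 (mod 35)

1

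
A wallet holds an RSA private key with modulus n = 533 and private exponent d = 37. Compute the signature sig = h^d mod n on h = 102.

h^2 ≡ 102^2 = 10404 ≡ 277
h^4 ≡ 277^2 = 76729 ≡ 510
h^8 ≡ 510^2 = 260100 ≡ 529
h^16 ≡ 529^2 = 279841 ≡ 16
h^32 ≡ 16^2 = 256
37 = 32 + 4 + 1, so h^37 ≡ 256·510·102 ≡ 115 (mod 533)

115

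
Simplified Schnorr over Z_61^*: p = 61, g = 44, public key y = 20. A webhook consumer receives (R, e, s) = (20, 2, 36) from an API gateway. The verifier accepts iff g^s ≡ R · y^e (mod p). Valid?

yes

g^s mod p:
44^2 = 1936 ≡ 45
44^4 ≡ 45^2 = 2025 ≡ 12
44^8 ≡ 12^2 = 144 ≡ 22
44^16 ≡ 22^2 = 484 ≡ 57
44^32 ≡ 57^2 = 3249 ≡ 16
36 = 32 + 4, so 44^36 ≡ 16·12 ≡ 9 (mod 61)
R · y^e mod p:
20^2 = 400 ≡ 34
20·34 = 680 ≡ 9 (mod 61)
9 ≡ 9 (mod 61); signature holds.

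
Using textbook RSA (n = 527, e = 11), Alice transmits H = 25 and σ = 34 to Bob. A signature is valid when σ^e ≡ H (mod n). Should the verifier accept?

reject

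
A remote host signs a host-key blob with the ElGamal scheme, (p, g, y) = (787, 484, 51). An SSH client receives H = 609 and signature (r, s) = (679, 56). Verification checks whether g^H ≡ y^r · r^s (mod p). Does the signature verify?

does not verify

Left side g^H mod p:
484^609 mod 787 = 726
Right side y^r · r^s mod p:
51^679 mod 787 = 636
679^56 mod 787 = 360
636·360 = 228960 ≡ 730 (mod 787)
726 ≠ 730, so verification fails.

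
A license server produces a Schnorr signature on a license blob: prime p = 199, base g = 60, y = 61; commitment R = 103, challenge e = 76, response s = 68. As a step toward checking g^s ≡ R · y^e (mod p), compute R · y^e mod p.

18

Squares mod 199: 61^1≡61, 61^2≡139, 61^4≡18, 61^8≡125, 61^16≡103, 61^32≡62, 61^64≡63
76 = 64 + 8 + 4, so 61^76 ≡ 63·125·18 ≡ 62 (mod 199)
R · y^e ≡ 103·62 = 6386 ≡ 18 (mod 199)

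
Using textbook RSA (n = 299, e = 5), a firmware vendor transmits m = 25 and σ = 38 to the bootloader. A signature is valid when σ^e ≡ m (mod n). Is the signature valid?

σ^2 ≡ 38^2 = 1444 ≡ 248
σ^4 ≡ 248^2 = 61504 ≡ 209
5 = 4 + 1, so σ^5 ≡ 209·38 ≡ 168 (mod 299)
The recovered value 168 does not match the digest 25.

invalid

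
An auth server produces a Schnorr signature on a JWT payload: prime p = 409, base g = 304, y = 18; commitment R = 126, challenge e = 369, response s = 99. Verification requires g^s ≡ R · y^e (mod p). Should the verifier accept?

reject

g^s mod p:
304^2 = 92416 ≡ 391
304^4 ≡ 391^2 = 152881 ≡ 324
304^8 ≡ 324^2 = 104976 ≡ 272
304^16 ≡ 272^2 = 73984 ≡ 364
304^32 ≡ 364^2 = 132496 ≡ 389
304^64 ≡ 389^2 = 151321 ≡ 400
99 = 64 + 32 + 2 + 1, so 304^99 ≡ 400·389·391·304 ≡ 321 (mod 409)
R · y^e mod p:
18^2 = 324
18^4 ≡ 324^2 = 104976 ≡ 272
18^8 ≡ 272^2 = 73984 ≡ 364
18^16 ≡ 364^2 = 132496 ≡ 389
18^32 ≡ 389^2 = 151321 ≡ 400
18^64 ≡ 400^2 = 160000 ≡ 81
18^128 ≡ 81^2 = 6561 ≡ 17
18^256 ≡ 17^2 = 289
369 = 256 + 64 + 32 + 16 + 1, so 18^369 ≡ 289·81·400·389·18 ≡ 200 (mod 409)
126·200 = 25200 ≡ 251 (mod 409)
321 ≠ 251; the check fails.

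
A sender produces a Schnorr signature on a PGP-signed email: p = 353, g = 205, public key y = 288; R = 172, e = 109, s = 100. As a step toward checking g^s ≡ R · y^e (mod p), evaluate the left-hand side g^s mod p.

68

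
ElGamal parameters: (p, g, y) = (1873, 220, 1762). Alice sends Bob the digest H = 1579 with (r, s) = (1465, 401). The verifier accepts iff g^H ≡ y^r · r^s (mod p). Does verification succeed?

Left side g^H mod p:
220^2 = 48400 ≡ 1575
220^4 ≡ 1575^2 = 2480625 ≡ 773
220^8 ≡ 773^2 = 597529 ≡ 42
220^16 ≡ 42^2 = 1764
220^32 ≡ 1764^2 = 3111696 ≡ 643
220^64 ≡ 643^2 = 413449 ≡ 1389
220^128 ≡ 1389^2 = 1929321 ≡ 131
220^256 ≡ 131^2 = 17161 ≡ 304
220^512 ≡ 304^2 = 92416 ≡ 639
220^1024 ≡ 639^2 = 408321 ≡ 7
1579 = 1024 + 512 + 32 + 8 + 2 + 1, so 220^1579 ≡ 7·639·643·42·1575·220 ≡ 866 (mod 1873)
Right side y^r · r^s mod p:
1762^2 = 3104644 ≡ 1083
1762^4 ≡ 1083^2 = 1172889 ≡ 391
1762^8 ≡ 391^2 = 152881 ≡ 1168
1762^16 ≡ 1168^2 = 1364224 ≡ 680
1762^32 ≡ 680^2 = 462400 ≡ 1642
1762^64 ≡ 1642^2 = 2696164 ≡ 917
1762^128 ≡ 917^2 = 840889 ≡ 1785
1762^256 ≡ 1785^2 = 3186225 ≡ 252
1762^512 ≡ 252^2 = 63504 ≡ 1695
1762^1024 ≡ 1695^2 = 2873025 ≡ 1716
1465 = 1024 + 256 + 128 + 32 + 16 + 8 + 1, so 1762^1465 ≡ 1716·252·1785·1642·680·1168·1762 ≡ 1462 (mod 1873)
1465^2 = 2146225 ≡ 1640
1465^4 ≡ 1640^2 = 2689600 ≡ 1845
1465^8 ≡ 1845^2 = 3404025 ≡ 784
1465^16 ≡ 784^2 = 614656 ≡ 312
1465^32 ≡ 312^2 = 97344 ≡ 1821
1465^64 ≡ 1821^2 = 3316041 ≡ 831
1465^128 ≡ 831^2 = 690561 ≡ 1297
1465^256 ≡ 1297^2 = 1682209 ≡ 255
401 = 256 + 128 + 16 + 1, so 1465^401 ≡ 255·1297·312·1465 ≡ 869 (mod 1873)
1462·869 = 1270478 ≡ 584 (mod 1873)
866 ≠ 584, so verification fails.

fails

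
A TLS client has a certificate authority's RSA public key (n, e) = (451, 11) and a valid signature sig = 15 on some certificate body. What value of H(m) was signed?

sig^2 ≡ 15^2 = 225
sig^4 ≡ 225^2 = 50625 ≡ 113
sig^8 ≡ 113^2 = 12769 ≡ 141
11 = 8 + 2 + 1, so sig^11 ≡ 141·225·15 ≡ 70 (mod 451)

70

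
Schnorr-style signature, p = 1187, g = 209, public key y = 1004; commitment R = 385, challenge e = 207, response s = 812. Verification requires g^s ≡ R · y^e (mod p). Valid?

g^s mod p:
209^2 = 43681 ≡ 949
209^4 ≡ 949^2 = 900601 ≡ 855
209^8 ≡ 855^2 = 731025 ≡ 1020
209^16 ≡ 1020^2 = 1040400 ≡ 588
209^32 ≡ 588^2 = 345744 ≡ 327
209^64 ≡ 327^2 = 106929 ≡ 99
209^128 ≡ 99^2 = 9801 ≡ 305
209^256 ≡ 305^2 = 93025 ≡ 439
209^512 ≡ 439^2 = 192721 ≡ 427
812 = 512 + 256 + 32 + 8 + 4, so 209^812 ≡ 427·439·327·1020·855 ≡ 1089 (mod 1187)
R · y^e mod p:
1004^2 = 1008016 ≡ 253
1004^4 ≡ 253^2 = 64009 ≡ 1098
1004^8 ≡ 1098^2 = 1205604 ≡ 799
1004^16 ≡ 799^2 = 638401 ≡ 982
1004^32 ≡ 982^2 = 964324 ≡ 480
1004^64 ≡ 480^2 = 230400 ≡ 122
1004^128 ≡ 122^2 = 14884 ≡ 640
207 = 128 + 64 + 8 + 4 + 2 + 1, so 1004^207 ≡ 640·122·799·1098·253·1004 ≡ 420 (mod 1187)
385·420 = 161700 ≡ 268 (mod 1187)
1089 ≠ 268; the check fails.

no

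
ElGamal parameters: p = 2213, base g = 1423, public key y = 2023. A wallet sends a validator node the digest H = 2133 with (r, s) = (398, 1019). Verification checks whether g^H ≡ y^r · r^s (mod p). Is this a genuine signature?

forged

Left side g^H mod p:
1423^2 = 2024929 ≡ 34
1423^4 ≡ 34^2 = 1156
1423^8 ≡ 1156^2 = 1336336 ≡ 1897
1423^16 ≡ 1897^2 = 3598609 ≡ 271
1423^32 ≡ 271^2 = 73441 ≡ 412
1423^64 ≡ 412^2 = 169744 ≡ 1556
1423^128 ≡ 1556^2 = 2421136 ≡ 114
1423^256 ≡ 114^2 = 12996 ≡ 1931
1423^512 ≡ 1931^2 = 3728761 ≡ 2069
1423^1024 ≡ 2069^2 = 4280761 ≡ 819
1423^2048 ≡ 819^2 = 670761 ≡ 222
2133 = 2048 + 64 + 16 + 4 + 1, so 1423^2133 ≡ 222·1556·271·1156·1423 ≡ 1093 (mod 2213)
Right side y^r · r^s mod p:
2023^2 = 4092529 ≡ 692
2023^4 ≡ 692^2 = 478864 ≡ 856
2023^8 ≡ 856^2 = 732736 ≡ 233
2023^16 ≡ 233^2 = 54289 ≡ 1177
2023^32 ≡ 1177^2 = 1385329 ≡ 2204
2023^64 ≡ 2204^2 = 4857616 ≡ 81
2023^128 ≡ 81^2 = 6561 ≡ 2135
2023^256 ≡ 2135^2 = 4558225 ≡ 1658
398 = 256 + 128 + 8 + 4 + 2, so 2023^398 ≡ 1658·2135·233·856·692 ≡ 2079 (mod 2213)
398^2 = 158404 ≡ 1281
398^4 ≡ 1281^2 = 1640961 ≡ 1128
398^8 ≡ 1128^2 = 1272384 ≡ 2122
398^16 ≡ 2122^2 = 4502884 ≡ 1642
398^32 ≡ 1642^2 = 2696164 ≡ 730
398^64 ≡ 730^2 = 532900 ≡ 1780
398^128 ≡ 1780^2 = 3168400 ≡ 1597
398^256 ≡ 1597^2 = 2550409 ≡ 1033
398^512 ≡ 1033^2 = 1067089 ≡ 423
1019 = 512 + 256 + 128 + 64 + 32 + 16 + 8 + 2 + 1, so 398^1019 ≡ 423·1033·1597·1780·730·1642·2122·1281·398 ≡ 1779 (mod 2213)
2079·1779 = 3698541 ≡ 618 (mod 2213)
1093 ≠ 618, so verification fails.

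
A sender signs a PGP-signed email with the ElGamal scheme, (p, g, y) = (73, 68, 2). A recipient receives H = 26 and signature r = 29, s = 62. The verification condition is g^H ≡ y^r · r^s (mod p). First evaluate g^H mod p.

68^2 = 4624 ≡ 25
68^4 ≡ 25^2 = 625 ≡ 41
68^8 ≡ 41^2 = 1681 ≡ 2
68^16 ≡ 2^2 = 4
26 = 16 + 8 + 2, so 68^26 ≡ 4·2·25 ≡ 54 (mod 73)

54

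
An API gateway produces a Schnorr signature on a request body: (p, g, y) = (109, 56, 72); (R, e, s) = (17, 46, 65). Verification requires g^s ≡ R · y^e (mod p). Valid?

g^s mod p:
56^2 = 3136 ≡ 84
56^4 ≡ 84^2 = 7056 ≡ 80
56^8 ≡ 80^2 = 6400 ≡ 78
56^16 ≡ 78^2 = 6084 ≡ 89
56^32 ≡ 89^2 = 7921 ≡ 73
56^64 ≡ 73^2 = 5329 ≡ 97
65 = 64 + 1, so 56^65 ≡ 97·56 ≡ 91 (mod 109)
R · y^e mod p:
72^2 = 5184 ≡ 61
72^4 ≡ 61^2 = 3721 ≡ 15
72^8 ≡ 15^2 = 225 ≡ 7
72^16 ≡ 7^2 = 49
72^32 ≡ 49^2 = 2401 ≡ 3
46 = 32 + 8 + 4 + 2, so 72^46 ≡ 3·7·15·61 ≡ 31 (mod 109)
17·31 = 527 ≡ 91 (mod 109)
91 ≡ 91 (mod 109); signature holds.

yes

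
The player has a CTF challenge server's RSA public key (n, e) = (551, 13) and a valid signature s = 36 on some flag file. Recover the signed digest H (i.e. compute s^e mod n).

54

Squares mod 551: s^1≡36, s^2≡194, s^4≡168, s^8≡123
13 = 8 + 4 + 1, so s^13 ≡ 123·168·36 ≡ 54 (mod 551)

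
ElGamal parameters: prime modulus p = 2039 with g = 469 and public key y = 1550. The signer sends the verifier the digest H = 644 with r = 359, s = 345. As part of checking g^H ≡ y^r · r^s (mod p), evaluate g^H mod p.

202

Squares mod 2039: 469^1≡469, 469^2≡1788, 469^4≡1831, 469^8≡445, 469^16≡242, 469^32≡1472, 469^64≡1366, 469^128≡271, 469^256≡37, 469^512≡1369
644 = 512 + 128 + 4, so 469^644 ≡ 1369·271·1831 ≡ 202 (mod 2039)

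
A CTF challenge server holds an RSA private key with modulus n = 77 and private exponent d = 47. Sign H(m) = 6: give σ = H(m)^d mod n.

41

Squares mod 77: (H(m))^1≡6, (H(m))^2≡36, (H(m))^4≡64, (H(m))^8≡15, (H(m))^16≡71, (H(m))^32≡36
47 = 32 + 8 + 4 + 2 + 1, so (H(m))^47 ≡ 36·15·64·36·6 ≡ 41 (mod 77)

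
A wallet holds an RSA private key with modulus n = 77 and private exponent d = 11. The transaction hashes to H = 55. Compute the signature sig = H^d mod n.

55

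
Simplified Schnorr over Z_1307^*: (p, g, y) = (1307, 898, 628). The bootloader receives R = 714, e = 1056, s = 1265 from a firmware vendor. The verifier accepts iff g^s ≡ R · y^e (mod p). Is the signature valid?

invalid

g^s mod p:
Squares mod 1307: 898^1≡898, 898^2≡1292, 898^4≡225, 898^8≡959, 898^16≡860, 898^32≡1145, 898^64≡104, 898^128≡360, 898^256≡207, 898^512≡1025, 898^1024≡1104
1265 = 1024 + 128 + 64 + 32 + 16 + 1, so 898^1265 ≡ 1104·360·104·1145·860·898 ≡ 156 (mod 1307)
R · y^e mod p:
Squares mod 1307: 628^1≡628, 628^2≡977, 628^4≡419, 628^8≡423, 628^16≡1177, 628^32≡1216, 628^64≡439, 628^128≡592, 628^256≡188, 628^512≡55, 628^1024≡411
1056 = 1024 + 32, so 628^1056 ≡ 411·1216 ≡ 502 (mod 1307)
714·502 = 358428 ≡ 310 (mod 1307)
156 ≠ 310; the check fails.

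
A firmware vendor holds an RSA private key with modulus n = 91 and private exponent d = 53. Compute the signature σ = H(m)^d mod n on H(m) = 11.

72

(H(m))^2 ≡ 11^2 = 121 ≡ 30
(H(m))^4 ≡ 30^2 = 900 ≡ 81
(H(m))^8 ≡ 81^2 = 6561 ≡ 9
(H(m))^16 ≡ 9^2 = 81
(H(m))^32 ≡ 81^2 = 6561 ≡ 9
53 = 32 + 16 + 4 + 1, so (H(m))^53 ≡ 9·81·81·11 ≡ 72 (mod 91)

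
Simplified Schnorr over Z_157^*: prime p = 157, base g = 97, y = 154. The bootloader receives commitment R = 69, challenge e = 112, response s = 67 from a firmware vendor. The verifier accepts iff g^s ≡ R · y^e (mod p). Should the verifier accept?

accept

g^s mod p:
97^2 = 9409 ≡ 146
97^4 ≡ 146^2 = 21316 ≡ 121
97^8 ≡ 121^2 = 14641 ≡ 40
97^16 ≡ 40^2 = 1600 ≡ 30
97^32 ≡ 30^2 = 900 ≡ 115
97^64 ≡ 115^2 = 13225 ≡ 37
67 = 64 + 2 + 1, so 97^67 ≡ 37·146·97 ≡ 85 (mod 157)
R · y^e mod p:
154^2 = 23716 ≡ 9
154^4 ≡ 9^2 = 81
154^8 ≡ 81^2 = 6561 ≡ 124
154^16 ≡ 124^2 = 15376 ≡ 147
154^32 ≡ 147^2 = 21609 ≡ 100
154^64 ≡ 100^2 = 10000 ≡ 109
112 = 64 + 32 + 16, so 154^112 ≡ 109·100·147 ≡ 115 (mod 157)
69·115 = 7935 ≡ 85 (mod 157)
85 ≡ 85 (mod 157); signature holds.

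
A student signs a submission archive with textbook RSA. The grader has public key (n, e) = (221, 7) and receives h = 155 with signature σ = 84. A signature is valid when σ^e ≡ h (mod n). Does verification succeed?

fails

Squares mod 221: σ^1≡84, σ^2≡205, σ^4≡35
7 = 4 + 2 + 1, so σ^7 ≡ 35·205·84 ≡ 33 (mod 221)
σ^7 mod 221 = 33, but h = 155.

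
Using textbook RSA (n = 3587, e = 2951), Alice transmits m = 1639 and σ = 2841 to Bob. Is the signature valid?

invalid

σ^2951 mod 3587 = 2559
σ^2951 mod 3587 = 2559, but m = 1639.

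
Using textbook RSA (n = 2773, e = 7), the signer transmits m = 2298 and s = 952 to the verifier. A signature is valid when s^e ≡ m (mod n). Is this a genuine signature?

genuine

Squares mod 2773: s^1≡952, s^2≡2306, s^4≡1795
7 = 4 + 2 + 1, so s^7 ≡ 1795·2306·952 ≡ 2298 (mod 2773)
s^7 mod 2773 = 2298 matches m.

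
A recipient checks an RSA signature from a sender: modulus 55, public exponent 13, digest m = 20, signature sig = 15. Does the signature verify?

verifies

Squares mod 55: sig^1≡15, sig^2≡5, sig^4≡25, sig^8≡20
13 = 8 + 4 + 1, so sig^13 ≡ 20·25·15 ≡ 20 (mod 55)
Since 20 equals the digest 20, verification succeeds.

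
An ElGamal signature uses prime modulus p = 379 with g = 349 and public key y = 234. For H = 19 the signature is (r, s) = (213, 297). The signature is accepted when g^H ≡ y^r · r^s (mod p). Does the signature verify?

does not verify

Left side g^H mod p:
349^19 mod 379 = 29
Right side y^r · r^s mod p:
234^213 mod 379 = 327
213^297 mod 379 = 1
327·1 = 327 ≡ 327 (mod 379)
29 ≠ 327, so verification fails.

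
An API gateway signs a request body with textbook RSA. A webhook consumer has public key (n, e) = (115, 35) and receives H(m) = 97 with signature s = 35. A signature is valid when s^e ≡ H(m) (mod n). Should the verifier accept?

Squares mod 115: s^1≡35, s^2≡75, s^4≡105, s^8≡100, s^16≡110, s^32≡25
35 = 32 + 2 + 1, so s^35 ≡ 25·75·35 ≡ 75 (mod 115)
75 ≠ 97, so verification fails.

reject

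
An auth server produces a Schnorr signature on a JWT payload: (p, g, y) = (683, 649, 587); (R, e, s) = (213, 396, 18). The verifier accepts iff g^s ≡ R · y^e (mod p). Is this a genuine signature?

genuine

g^s mod p:
649^2 = 421201 ≡ 473
649^4 ≡ 473^2 = 223729 ≡ 388
649^8 ≡ 388^2 = 150544 ≡ 284
649^16 ≡ 284^2 = 80656 ≡ 62
18 = 16 + 2, so 649^18 ≡ 62·473 ≡ 640 (mod 683)
R · y^e mod p:
587^2 = 344569 ≡ 337
587^4 ≡ 337^2 = 113569 ≡ 191
587^8 ≡ 191^2 = 36481 ≡ 282
587^16 ≡ 282^2 = 79524 ≡ 296
587^32 ≡ 296^2 = 87616 ≡ 192
587^64 ≡ 192^2 = 36864 ≡ 665
587^128 ≡ 665^2 = 442225 ≡ 324
587^256 ≡ 324^2 = 104976 ≡ 477
396 = 256 + 128 + 8 + 4, so 587^396 ≡ 477·324·282·191 ≡ 391 (mod 683)
213·391 = 83283 ≡ 640 (mod 683)
640 ≡ 640 (mod 683); signature holds.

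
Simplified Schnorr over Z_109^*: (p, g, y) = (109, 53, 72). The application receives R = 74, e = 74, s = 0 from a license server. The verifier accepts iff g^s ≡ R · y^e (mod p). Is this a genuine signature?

g^s mod p:
53^0 mod 109 = 1
R · y^e mod p:
72^2 = 5184 ≡ 61
72^4 ≡ 61^2 = 3721 ≡ 15
72^8 ≡ 15^2 = 225 ≡ 7
72^16 ≡ 7^2 = 49
72^32 ≡ 49^2 = 2401 ≡ 3
72^64 ≡ 3^2 = 9
74 = 64 + 8 + 2, so 72^74 ≡ 9·7·61 ≡ 28 (mod 109)
74·28 = 2072 ≡ 1 (mod 109)
1 ≡ 1 (mod 109); signature holds.

genuine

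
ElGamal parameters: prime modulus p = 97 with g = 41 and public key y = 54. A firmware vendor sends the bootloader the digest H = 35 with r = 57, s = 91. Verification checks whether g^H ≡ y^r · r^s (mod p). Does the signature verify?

Left side g^H mod p:
41^2 = 1681 ≡ 32
41^4 ≡ 32^2 = 1024 ≡ 54
41^8 ≡ 54^2 = 2916 ≡ 6
41^16 ≡ 6^2 = 36
41^32 ≡ 36^2 = 1296 ≡ 35
35 = 32 + 2 + 1, so 41^35 ≡ 35·32·41 ≡ 39 (mod 97)
Right side y^r · r^s mod p:
54^2 = 2916 ≡ 6
54^4 ≡ 6^2 = 36
54^8 ≡ 36^2 = 1296 ≡ 35
54^16 ≡ 35^2 = 1225 ≡ 61
54^32 ≡ 61^2 = 3721 ≡ 35
57 = 32 + 16 + 8 + 1, so 54^57 ≡ 35·61·35·54 ≡ 47 (mod 97)
57^2 = 3249 ≡ 48
57^4 ≡ 48^2 = 2304 ≡ 73
57^8 ≡ 73^2 = 5329 ≡ 91
57^16 ≡ 91^2 = 8281 ≡ 36
57^32 ≡ 36^2 = 1296 ≡ 35
57^64 ≡ 35^2 = 1225 ≡ 61
91 = 64 + 16 + 8 + 2 + 1, so 57^91 ≡ 61·36·91·48·57 ≡ 29 (mod 97)
47·29 = 1363 ≡ 5 (mod 97)
39 ≠ 5, so verification fails.

does not verify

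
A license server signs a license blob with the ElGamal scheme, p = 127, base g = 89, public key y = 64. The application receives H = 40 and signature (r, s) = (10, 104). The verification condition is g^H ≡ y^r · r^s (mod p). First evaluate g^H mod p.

Squares mod 127: 89^1≡89, 89^2≡47, 89^4≡50, 89^8≡87, 89^16≡76, 89^32≡61
40 = 32 + 8, so 89^40 ≡ 61·87 ≡ 100 (mod 127)

100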